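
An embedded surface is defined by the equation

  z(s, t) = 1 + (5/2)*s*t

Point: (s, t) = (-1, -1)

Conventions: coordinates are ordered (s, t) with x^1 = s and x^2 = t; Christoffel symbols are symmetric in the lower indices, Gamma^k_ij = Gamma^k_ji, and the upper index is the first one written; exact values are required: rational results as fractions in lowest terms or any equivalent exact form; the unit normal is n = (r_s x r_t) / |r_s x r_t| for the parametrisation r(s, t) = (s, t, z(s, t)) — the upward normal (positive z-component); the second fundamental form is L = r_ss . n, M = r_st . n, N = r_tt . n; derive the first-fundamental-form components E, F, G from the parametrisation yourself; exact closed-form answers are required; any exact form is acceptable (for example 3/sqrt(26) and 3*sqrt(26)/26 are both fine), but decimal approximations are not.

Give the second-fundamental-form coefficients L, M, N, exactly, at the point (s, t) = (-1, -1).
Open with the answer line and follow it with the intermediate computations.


Answer: L = 0, M = 5*sqrt(6)/18, N = 0

z_s = -5/2, z_t = -5/2, z_ss = 0, z_st = 5/2, z_tt = 0
E = 29/4, F = 25/4, G = 29/4; answer radicand W^2 = 27/2
unnormalised second-form numerators: l = 0, m = 5/2, n = 0; L = l/sqrt(27/2), and similarly M = m/sqrt(W^2), N = n/sqrt(W^2)


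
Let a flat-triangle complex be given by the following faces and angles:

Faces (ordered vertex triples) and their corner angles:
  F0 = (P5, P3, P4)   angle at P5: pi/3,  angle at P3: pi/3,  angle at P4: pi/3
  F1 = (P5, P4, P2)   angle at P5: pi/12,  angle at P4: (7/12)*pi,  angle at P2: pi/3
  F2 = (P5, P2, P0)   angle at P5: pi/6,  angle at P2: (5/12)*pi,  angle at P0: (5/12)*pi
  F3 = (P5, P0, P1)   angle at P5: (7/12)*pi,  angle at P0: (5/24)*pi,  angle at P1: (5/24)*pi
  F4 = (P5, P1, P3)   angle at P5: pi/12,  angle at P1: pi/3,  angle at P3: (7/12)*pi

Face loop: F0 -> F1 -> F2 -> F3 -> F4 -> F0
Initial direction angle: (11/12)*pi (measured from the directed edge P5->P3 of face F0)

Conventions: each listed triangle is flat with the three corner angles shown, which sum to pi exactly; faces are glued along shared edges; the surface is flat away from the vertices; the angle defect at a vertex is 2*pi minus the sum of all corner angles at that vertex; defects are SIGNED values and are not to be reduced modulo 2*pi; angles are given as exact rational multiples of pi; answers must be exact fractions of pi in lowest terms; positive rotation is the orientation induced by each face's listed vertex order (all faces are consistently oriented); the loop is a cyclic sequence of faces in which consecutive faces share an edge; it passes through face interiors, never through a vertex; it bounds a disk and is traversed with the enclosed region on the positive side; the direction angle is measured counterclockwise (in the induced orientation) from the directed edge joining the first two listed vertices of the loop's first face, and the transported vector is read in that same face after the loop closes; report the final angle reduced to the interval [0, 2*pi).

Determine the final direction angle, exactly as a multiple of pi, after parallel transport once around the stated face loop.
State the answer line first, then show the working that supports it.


Answer: final direction angle = (5/3)*pi

enclosed vertex P5: corner angles sum to (5/4)*pi, defect = 2*pi - (5/4)*pi = (3/4)*pi
the final direction is the initial angle plus the enclosed defects, taken mod 2*pi in the induced orientation
final angle = (11/12)*pi + (3/4)*pi = (5/3)*pi (mod 2*pi)


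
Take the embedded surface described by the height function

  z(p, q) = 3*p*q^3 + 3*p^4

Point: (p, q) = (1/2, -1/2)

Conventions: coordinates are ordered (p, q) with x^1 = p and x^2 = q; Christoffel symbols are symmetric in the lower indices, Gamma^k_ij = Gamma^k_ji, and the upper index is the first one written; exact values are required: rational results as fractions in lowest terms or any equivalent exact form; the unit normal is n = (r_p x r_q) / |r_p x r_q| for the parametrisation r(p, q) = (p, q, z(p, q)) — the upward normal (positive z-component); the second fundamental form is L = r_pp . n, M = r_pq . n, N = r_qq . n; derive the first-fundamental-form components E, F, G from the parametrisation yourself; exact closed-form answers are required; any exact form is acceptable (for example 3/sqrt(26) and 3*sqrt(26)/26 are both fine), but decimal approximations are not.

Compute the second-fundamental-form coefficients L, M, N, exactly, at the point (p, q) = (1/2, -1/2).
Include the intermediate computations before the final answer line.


z_p = 9/8, z_q = 9/8, z_pp = 9, z_pq = 9/4, z_qq = -9/2
E = 145/64, F = 81/64, G = 145/64; answer radicand W^2 = 113/32
unnormalised second-form numerators: l = 9, m = 9/4, n = -9/2; L = l/sqrt(113/32), and similarly M = m/sqrt(W^2), N = n/sqrt(W^2)

Answer: L = 36*sqrt(226)/113, M = 9*sqrt(226)/113, N = -18*sqrt(226)/113


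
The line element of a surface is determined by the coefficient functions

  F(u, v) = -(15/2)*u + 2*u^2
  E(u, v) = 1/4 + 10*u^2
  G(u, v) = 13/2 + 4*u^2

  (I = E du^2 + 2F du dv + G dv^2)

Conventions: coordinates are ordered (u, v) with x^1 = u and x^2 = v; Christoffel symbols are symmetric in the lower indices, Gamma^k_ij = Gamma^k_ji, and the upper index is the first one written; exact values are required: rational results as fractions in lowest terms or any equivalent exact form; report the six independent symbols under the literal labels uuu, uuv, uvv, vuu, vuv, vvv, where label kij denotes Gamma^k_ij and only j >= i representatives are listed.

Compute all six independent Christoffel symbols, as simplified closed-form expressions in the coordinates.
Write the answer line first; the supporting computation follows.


Answer: Gamma_uuu = (256*u^3 + 360*u^2 + 70*u)/(288*u^4 + 240*u^3 + 78*u^2 + 13), Gamma_uuv = (-64*u^3 + 240*u^2)/(288*u^4 + 240*u^3 + 78*u^2 + 13), Gamma_uvv = (-128*u^3 - 208*u)/(288*u^4 + 240*u^3 + 78*u^2 + 13), Gamma_vuu = (160*u^3 + 8*u - 15)/(288*u^4 + 240*u^3 + 78*u^2 + 13), Gamma_vuv = (320*u^3 + 8*u)/(288*u^4 + 240*u^3 + 78*u^2 + 13), Gamma_vvv = (64*u^3 - 240*u^2)/(288*u^4 + 240*u^3 + 78*u^2 + 13)

E = 1/4 + 10*u^2; F = -(15/2)*u + 2*u^2; G = 13/2 + 4*u^2
Gamma^k_ij = (1/2) g^{kl} (d_i g_jl + d_j g_il - d_l g_ij), with g^inv = (1/(EG-F^2)) [[G, -F], [-F, E]]
first partials: E_u = 20*u, E_v = 0, F_u = -15/2 + 4*u, F_v = 0, G_u = 8*u, G_v = 0
D = EG - F^2 = 13/8 + (39/4)*u^2 + 30*u^3 + 36*u^4
expanded: Gamma^u_uu = (G E_u - 2F F_u + F E_v)/(2D), Gamma^u_uv = (G E_v - F G_u)/(2D), Gamma^u_vv = (2G F_v - G G_u - F G_v)/(2D), Gamma^v_uu = (2E F_u - E E_v - F E_u)/(2D), Gamma^v_uv = (E G_u - F E_v)/(2D), Gamma^v_vv = (E G_v - 2F F_v + F G_u)/(2D); substitute and cancel common factors


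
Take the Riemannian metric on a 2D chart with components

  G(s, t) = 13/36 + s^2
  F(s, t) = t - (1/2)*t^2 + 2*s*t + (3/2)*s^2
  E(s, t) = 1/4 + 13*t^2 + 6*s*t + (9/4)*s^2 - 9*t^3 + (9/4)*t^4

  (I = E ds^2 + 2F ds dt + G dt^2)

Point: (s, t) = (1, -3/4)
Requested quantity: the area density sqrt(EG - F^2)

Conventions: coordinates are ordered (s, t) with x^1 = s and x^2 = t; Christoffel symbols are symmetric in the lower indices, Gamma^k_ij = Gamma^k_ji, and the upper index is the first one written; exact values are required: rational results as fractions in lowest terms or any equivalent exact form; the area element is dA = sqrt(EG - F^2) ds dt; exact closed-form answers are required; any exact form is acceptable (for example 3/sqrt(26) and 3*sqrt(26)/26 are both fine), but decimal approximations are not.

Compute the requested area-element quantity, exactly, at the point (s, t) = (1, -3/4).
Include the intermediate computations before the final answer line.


E = 10057/1024, F = -33/32, G = 49/36; EG - F^2 = 453589/36864

Answer: sqrt(EG - F^2) = sqrt(453589)/192


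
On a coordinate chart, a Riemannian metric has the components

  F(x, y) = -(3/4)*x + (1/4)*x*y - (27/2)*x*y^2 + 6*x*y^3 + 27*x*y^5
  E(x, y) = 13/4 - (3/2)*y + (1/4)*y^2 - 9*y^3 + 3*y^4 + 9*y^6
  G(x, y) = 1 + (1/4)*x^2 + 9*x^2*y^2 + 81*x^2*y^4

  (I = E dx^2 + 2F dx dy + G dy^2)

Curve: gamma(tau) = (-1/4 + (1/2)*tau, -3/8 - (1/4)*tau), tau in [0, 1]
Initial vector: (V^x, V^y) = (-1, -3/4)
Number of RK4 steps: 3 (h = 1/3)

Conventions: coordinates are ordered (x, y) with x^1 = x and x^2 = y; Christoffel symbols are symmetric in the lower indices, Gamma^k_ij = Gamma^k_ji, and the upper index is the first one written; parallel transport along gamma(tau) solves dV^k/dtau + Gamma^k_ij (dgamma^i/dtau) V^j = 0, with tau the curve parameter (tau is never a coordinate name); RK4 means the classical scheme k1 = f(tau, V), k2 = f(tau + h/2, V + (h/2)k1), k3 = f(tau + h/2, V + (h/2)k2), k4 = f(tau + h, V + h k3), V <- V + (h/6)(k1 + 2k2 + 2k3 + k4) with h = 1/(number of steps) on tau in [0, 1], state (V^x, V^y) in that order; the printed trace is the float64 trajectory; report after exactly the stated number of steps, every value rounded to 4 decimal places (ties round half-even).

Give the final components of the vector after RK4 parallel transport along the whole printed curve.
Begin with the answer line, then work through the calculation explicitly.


Answer: V^x = -1.1222, V^y = -0.7298

gamma'(tau) = (1/2, -1/4); f(tau, V)^k = -Gamma^k_ij(gamma(tau)) gamma'^i(tau) V^j; h = 1/3; intermediate values shown to 6 dp
curve data and Christoffel symbols at the stage parameters:
  tau = 0.000000: gamma = (-0.250000, -0.375000), gamma' = (0.500000, -0.250000); Gamma_xxx = 0.000000, Gamma_xxy = -0.708214, Gamma_xyy = -0.676877, Gamma_yxx = 0.000000, Gamma_yxy = -0.169372, Gamma_yyy = -0.161878
  tau = 0.166667: gamma = (-0.166667, -0.416667), gamma' = (0.500000, -0.250000); Gamma_xxx = 0.000000, Gamma_xxy = -0.822990, Gamma_xyy = -0.498782, Gamma_yxx = 0.000000, Gamma_yxy = -0.146936, Gamma_yyy = -0.089052
  tau = 0.333333: gamma = (-0.083333, -0.458333), gamma' = (0.500000, -0.250000); Gamma_xxx = 0.000000, Gamma_xxy = -0.943711, Gamma_xyy = -0.271394, Gamma_yxx = 0.000000, Gamma_yxy = -0.093163, Gamma_yyy = -0.026792
  tau = 0.500000: gamma = (0.000000, -0.500000), gamma' = (0.500000, -0.250000); Gamma_xxx = 0.000000, Gamma_xxy = -1.059490, Gamma_xyy = 0.000000, Gamma_yxx = 0.000000, Gamma_yxy = 0.000000, Gamma_yyy = 0.000000
  tau = 0.666667: gamma = (0.083333, -0.541667), gamma' = (0.500000, -0.250000); Gamma_xxx = 0.000000, Gamma_xxy = -1.153367, Gamma_xyy = 0.298384, Gamma_yxx = 0.000000, Gamma_yxy = 0.134302, Gamma_yyy = -0.034745
  tau = 0.833333: gamma = (0.166667, -0.583333), gamma' = (0.500000, -0.250000); Gamma_xxx = 0.000000, Gamma_xxy = -1.206097, Gamma_xyy = 0.592468, Gamma_yxx = 0.000000, Gamma_yxy = 0.299989, Gamma_yyy = -0.147363
  tau = 1.000000: gamma = (0.250000, -0.625000), gamma' = (0.500000, -0.250000); Gamma_xxx = 0.000000, Gamma_xxy = -1.204491, Gamma_xyy = 0.843613, Gamma_yxx = 0.000000, Gamma_yxy = 0.475141, Gamma_yyy = -0.332783
step 0: V^x = -1.0000, V^y = -0.7500
step 1: k1 = (0.038388, 0.009181), k2 = (-0.010230, -0.001826), k3 = (-0.009089, -0.001623), k4 = (-0.066581, -0.006573); V <- V + (h/6)(k1 + 2k2 + 2k3 + k4): V^x = -1.0037, V^y = -0.7502
step 2: k1 = (-0.066298, -0.006545), k2 = (-0.129230, 0.000000), k3 = (-0.125874, 0.000000), k4 = (-0.187104, 0.021787); V <- V + (h/6)(k1 + 2k2 + 2k3 + k4): V^x = -1.0461, V^y = -0.7494
step 3: k1 = (-0.186419, 0.021707), k2 = (-0.235396, 0.058549), k3 = (-0.228322, 0.056790), k4 = (-0.256041, 0.101002); V <- V + (h/6)(k1 + 2k2 + 2k3 + k4): V^x = -1.1222, V^y = -0.7298


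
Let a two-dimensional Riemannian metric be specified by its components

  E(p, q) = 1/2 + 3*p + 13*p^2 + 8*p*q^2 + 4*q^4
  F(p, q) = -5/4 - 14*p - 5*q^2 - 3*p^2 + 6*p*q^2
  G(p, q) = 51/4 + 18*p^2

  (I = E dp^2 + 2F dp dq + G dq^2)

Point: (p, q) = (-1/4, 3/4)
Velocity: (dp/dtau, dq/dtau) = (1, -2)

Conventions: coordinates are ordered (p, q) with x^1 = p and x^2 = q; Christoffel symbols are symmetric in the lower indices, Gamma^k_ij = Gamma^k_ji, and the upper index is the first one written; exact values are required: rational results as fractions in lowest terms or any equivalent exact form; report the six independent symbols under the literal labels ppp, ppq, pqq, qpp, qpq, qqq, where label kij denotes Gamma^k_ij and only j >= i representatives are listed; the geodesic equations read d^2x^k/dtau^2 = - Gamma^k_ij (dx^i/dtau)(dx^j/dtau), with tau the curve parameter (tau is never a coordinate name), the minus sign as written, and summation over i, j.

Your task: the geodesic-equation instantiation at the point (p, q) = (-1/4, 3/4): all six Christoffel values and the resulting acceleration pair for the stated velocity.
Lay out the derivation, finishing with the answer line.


E = 45/64, F = -51/32, G = 111/8 at the point
E_p = 1, E_q = 15/4, F_p = -73/8, F_q = -39/4, G_p = -9, G_q = 0
EG - F^2 = 7389/1024;  g^inv = (1024/7389) * [[111/8, 51/32], [51/32, 45/64]]
first-kind symbols [ij,l] = (1/2)(d_i g_jl + d_j g_il - d_l g_ij): [pp,p] = E_p/2 = 1/2, [pp,q] = F_p - E_q/2 = -11, [pq,p] = E_q/2 = 15/8, [pq,q] = G_p/2 = -9/2, [qq,p] = F_q - G_p/2 = -21/4, [qq,q] = G_q/2 = 0
Gamma^p_ij = (G*[ij,p] - F*[ij,q])/(EG - F^2), Gamma^q_ij = (E*[ij,q] - F*[ij,p])/(EG - F^2)
Gamma_ppp = -3616/2463, Gamma_ppq = 2144/821, Gamma_pqq = -8288/821, Gamma_qpp = -2368/2463, Gamma_qpq = -20/821, Gamma_qqq = -952/821
d^2p/dtau^2 = -(Gamma_ppp*(1)^2 + 2*Gamma_ppq*(1)*(-2) + Gamma_pqq*(-2)^2) = 128800/2463
d^2q/dtau^2 = -(Gamma_qpp*(1)^2 + 2*Gamma_qpq*(1)*(-2) + Gamma_qqq*(-2)^2) = 13552/2463

Answer: Gamma_ppp = -3616/2463, Gamma_ppq = 2144/821, Gamma_pqq = -8288/821, Gamma_qpp = -2368/2463, Gamma_qpq = -20/821, Gamma_qqq = -952/821; accelerations (d^2p/dtau^2, d^2q/dtau^2) = (128800/2463, 13552/2463)


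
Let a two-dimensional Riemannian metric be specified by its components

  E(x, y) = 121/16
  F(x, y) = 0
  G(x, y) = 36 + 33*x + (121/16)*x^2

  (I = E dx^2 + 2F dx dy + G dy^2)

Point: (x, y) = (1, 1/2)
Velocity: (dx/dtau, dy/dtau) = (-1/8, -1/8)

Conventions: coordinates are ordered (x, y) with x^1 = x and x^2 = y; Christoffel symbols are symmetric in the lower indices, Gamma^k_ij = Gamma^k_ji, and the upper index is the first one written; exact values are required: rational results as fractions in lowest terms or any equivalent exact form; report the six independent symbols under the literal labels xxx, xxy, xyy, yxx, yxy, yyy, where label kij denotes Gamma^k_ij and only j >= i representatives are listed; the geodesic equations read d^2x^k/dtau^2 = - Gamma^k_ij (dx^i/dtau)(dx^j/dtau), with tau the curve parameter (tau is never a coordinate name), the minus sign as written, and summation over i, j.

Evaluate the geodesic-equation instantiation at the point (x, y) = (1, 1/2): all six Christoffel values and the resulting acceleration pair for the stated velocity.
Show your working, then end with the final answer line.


E = 121/16, F = 0, G = 1225/16 at the point
E_x = 0, E_y = 0, F_x = 0, F_y = 0, G_x = 385/8, G_y = 0
EG - F^2 = 148225/256;  g^inv = (256/148225) * [[1225/16, 0], [0, 121/16]]
first-kind symbols [ij,l] = (1/2)(d_i g_jl + d_j g_il - d_l g_ij): [xx,x] = E_x/2 = 0, [xx,y] = F_x - E_y/2 = 0, [xy,x] = E_y/2 = 0, [xy,y] = G_x/2 = 385/16, [yy,x] = F_y - G_x/2 = -385/16, [yy,y] = G_y/2 = 0
Gamma^x_ij = (G*[ij,x] - F*[ij,y])/(EG - F^2), Gamma^y_ij = (E*[ij,y] - F*[ij,x])/(EG - F^2)
Gamma_xxx = 0, Gamma_xxy = 0, Gamma_xyy = -35/11, Gamma_yxx = 0, Gamma_yxy = 11/35, Gamma_yyy = 0
d^2x/dtau^2 = -(Gamma_xxx*(-1/8)^2 + 2*Gamma_xxy*(-1/8)*(-1/8) + Gamma_xyy*(-1/8)^2) = 35/704
d^2y/dtau^2 = -(Gamma_yxx*(-1/8)^2 + 2*Gamma_yxy*(-1/8)*(-1/8) + Gamma_yyy*(-1/8)^2) = -11/1120

Answer: Gamma_xxx = 0, Gamma_xxy = 0, Gamma_xyy = -35/11, Gamma_yxx = 0, Gamma_yxy = 11/35, Gamma_yyy = 0; accelerations (d^2x/dtau^2, d^2y/dtau^2) = (35/704, -11/1120)


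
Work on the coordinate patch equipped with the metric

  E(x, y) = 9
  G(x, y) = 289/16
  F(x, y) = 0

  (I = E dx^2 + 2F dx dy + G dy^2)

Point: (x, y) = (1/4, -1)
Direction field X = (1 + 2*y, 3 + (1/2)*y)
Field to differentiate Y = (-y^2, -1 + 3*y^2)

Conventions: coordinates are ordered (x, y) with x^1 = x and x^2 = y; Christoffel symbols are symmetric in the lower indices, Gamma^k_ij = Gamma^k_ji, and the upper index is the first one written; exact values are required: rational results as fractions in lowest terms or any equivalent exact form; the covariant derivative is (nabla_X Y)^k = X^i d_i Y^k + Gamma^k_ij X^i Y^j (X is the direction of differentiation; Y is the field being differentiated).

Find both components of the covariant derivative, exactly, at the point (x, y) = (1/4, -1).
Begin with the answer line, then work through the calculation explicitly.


Answer: (nabla_X Y)^x = 5, (nabla_X Y)^y = -15

E = 9, F = 0, G = 289/16 at the point
E_x = 0, E_y = 0, F_x = 0, F_y = 0, G_x = 0, G_y = 0
EG - F^2 = 2601/16;  g^inv = (16/2601) * [[289/16, 0], [0, 9]]
first-kind symbols [ij,l] = (1/2)(d_i g_jl + d_j g_il - d_l g_ij): [xx,x] = E_x/2 = 0, [xx,y] = F_x - E_y/2 = 0, [xy,x] = E_y/2 = 0, [xy,y] = G_x/2 = 0, [yy,x] = F_y - G_x/2 = 0, [yy,y] = G_y/2 = 0
Gamma^x_ij = (G*[ij,x] - F*[ij,y])/(EG - F^2), Gamma^y_ij = (E*[ij,y] - F*[ij,x])/(EG - F^2)
Gamma_xxx = 0, Gamma_xxy = 0, Gamma_xyy = 0, Gamma_yxx = 0, Gamma_yxy = 0, Gamma_yyy = 0
X = (-1, 5/2), Y = (-1, 2) at the point


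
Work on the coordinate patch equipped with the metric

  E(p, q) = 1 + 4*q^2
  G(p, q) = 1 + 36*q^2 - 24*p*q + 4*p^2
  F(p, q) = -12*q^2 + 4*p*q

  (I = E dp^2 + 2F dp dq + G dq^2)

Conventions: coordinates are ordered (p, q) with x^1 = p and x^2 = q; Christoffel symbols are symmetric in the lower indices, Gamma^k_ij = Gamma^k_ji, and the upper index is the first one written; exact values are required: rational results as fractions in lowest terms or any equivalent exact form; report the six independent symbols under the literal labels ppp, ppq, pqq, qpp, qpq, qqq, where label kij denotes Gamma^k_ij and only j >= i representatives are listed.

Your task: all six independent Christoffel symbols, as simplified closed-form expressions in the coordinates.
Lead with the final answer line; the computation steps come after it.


Answer: Gamma_ppp = 0, Gamma_ppq = 4*q/(4*p^2 - 24*p*q + 40*q^2 + 1), Gamma_pqq = -12*q/(4*p^2 - 24*p*q + 40*q^2 + 1), Gamma_qpp = 0, Gamma_qpq = (4*p - 12*q)/(4*p^2 - 24*p*q + 40*q^2 + 1), Gamma_qqq = (-12*p + 36*q)/(4*p^2 - 24*p*q + 40*q^2 + 1)

E = 1 + 4*q^2; F = -12*q^2 + 4*p*q; G = 1 + 36*q^2 - 24*p*q + 4*p^2
Gamma^k_ij = (1/2) g^{kl} (d_i g_jl + d_j g_il - d_l g_ij), with g^inv = (1/(EG-F^2)) [[G, -F], [-F, E]]
first partials: E_p = 0, E_q = 8*q, F_p = 4*q, F_q = -24*q + 4*p, G_p = -24*q + 8*p, G_q = 72*q - 24*p
D = EG - F^2 = 1 + 40*q^2 - 24*p*q + 4*p^2
expanded: Gamma^p_pp = (G E_p - 2F F_p + F E_q)/(2D), Gamma^p_pq = (G E_q - F G_p)/(2D), Gamma^p_qq = (2G F_q - G G_p - F G_q)/(2D), Gamma^q_pp = (2E F_p - E E_q - F E_p)/(2D), Gamma^q_pq = (E G_p - F E_q)/(2D), Gamma^q_qq = (E G_q - 2F F_q + F G_p)/(2D); substitute and cancel common factors


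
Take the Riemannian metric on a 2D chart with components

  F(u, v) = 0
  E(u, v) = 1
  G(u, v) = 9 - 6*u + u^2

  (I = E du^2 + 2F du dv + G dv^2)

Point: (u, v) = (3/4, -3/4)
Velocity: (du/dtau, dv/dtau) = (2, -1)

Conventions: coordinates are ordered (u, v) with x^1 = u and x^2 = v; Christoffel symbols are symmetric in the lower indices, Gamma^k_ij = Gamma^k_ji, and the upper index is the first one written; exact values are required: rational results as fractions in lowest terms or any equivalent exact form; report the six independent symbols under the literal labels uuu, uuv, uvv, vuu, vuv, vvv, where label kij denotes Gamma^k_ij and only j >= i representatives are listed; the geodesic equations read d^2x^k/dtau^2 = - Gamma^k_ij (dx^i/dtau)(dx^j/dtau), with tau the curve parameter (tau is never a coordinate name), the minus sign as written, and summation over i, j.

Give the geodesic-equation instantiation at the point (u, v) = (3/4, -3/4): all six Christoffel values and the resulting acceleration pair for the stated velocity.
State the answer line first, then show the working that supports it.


Answer: Gamma_uuu = 0, Gamma_uuv = 0, Gamma_uvv = 9/4, Gamma_vuu = 0, Gamma_vuv = -4/9, Gamma_vvv = 0; accelerations (d^2u/dtau^2, d^2v/dtau^2) = (-9/4, -16/9)

E = 1, F = 0, G = 81/16 at the point
E_u = 0, E_v = 0, F_u = 0, F_v = 0, G_u = -9/2, G_v = 0
EG - F^2 = 81/16;  g^inv = (16/81) * [[81/16, 0], [0, 1]]
first-kind symbols [ij,l] = (1/2)(d_i g_jl + d_j g_il - d_l g_ij): [uu,u] = E_u/2 = 0, [uu,v] = F_u - E_v/2 = 0, [uv,u] = E_v/2 = 0, [uv,v] = G_u/2 = -9/4, [vv,u] = F_v - G_u/2 = 9/4, [vv,v] = G_v/2 = 0
Gamma^u_ij = (G*[ij,u] - F*[ij,v])/(EG - F^2), Gamma^v_ij = (E*[ij,v] - F*[ij,u])/(EG - F^2)
Gamma_uuu = 0, Gamma_uuv = 0, Gamma_uvv = 9/4, Gamma_vuu = 0, Gamma_vuv = -4/9, Gamma_vvv = 0
d^2u/dtau^2 = -(Gamma_uuu*(2)^2 + 2*Gamma_uuv*(2)*(-1) + Gamma_uvv*(-1)^2) = -9/4
d^2v/dtau^2 = -(Gamma_vuu*(2)^2 + 2*Gamma_vuv*(2)*(-1) + Gamma_vvv*(-1)^2) = -16/9


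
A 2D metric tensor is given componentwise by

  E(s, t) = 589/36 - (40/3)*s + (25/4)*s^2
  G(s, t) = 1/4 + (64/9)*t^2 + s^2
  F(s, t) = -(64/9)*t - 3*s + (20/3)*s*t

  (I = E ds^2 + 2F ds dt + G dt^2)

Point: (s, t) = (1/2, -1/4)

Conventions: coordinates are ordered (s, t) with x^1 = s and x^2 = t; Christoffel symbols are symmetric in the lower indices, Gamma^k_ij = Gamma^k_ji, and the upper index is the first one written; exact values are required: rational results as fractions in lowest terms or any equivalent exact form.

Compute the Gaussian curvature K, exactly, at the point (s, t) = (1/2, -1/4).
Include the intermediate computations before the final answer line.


E = 1621/144, F = -5/9, G = 17/18, EG - F^2 = 991/96 at the point
E_s = -85/12, E_t = 0, F_s = -14/3, F_t = -34/9, G_s = 1, G_t = -32/9
E_tt = 0, F_st = 20/3, G_ss = 2
K follows from Brioschi's formula, (det M1 - det M2)/(EG - F^2)^2.
M1 = [[-E_tt/2 + F_st - G_ss/2, E_s/2, F_s - E_t/2], [F_t - G_s/2, E, F], [G_t/2, F, G]] = [[17/3, -85/24, -14/3], [-77/18, 1621/144, -5/9], [-16/9, -5/9, 17/18]]; det M1 = -1531/24
M2 = [[0, E_t/2, G_s/2], [E_t/2, E, F], [G_s/2, F, G]] = [[0, 0, 1/2], [0, 1621/144, -5/9], [1/2, -5/9, 17/18]]; det M2 = -1621/576
det M1 - det M2 = -35123/576; K = -35123/576 / (991/96)^2 = -561968/982081

Answer: K = -561968/982081


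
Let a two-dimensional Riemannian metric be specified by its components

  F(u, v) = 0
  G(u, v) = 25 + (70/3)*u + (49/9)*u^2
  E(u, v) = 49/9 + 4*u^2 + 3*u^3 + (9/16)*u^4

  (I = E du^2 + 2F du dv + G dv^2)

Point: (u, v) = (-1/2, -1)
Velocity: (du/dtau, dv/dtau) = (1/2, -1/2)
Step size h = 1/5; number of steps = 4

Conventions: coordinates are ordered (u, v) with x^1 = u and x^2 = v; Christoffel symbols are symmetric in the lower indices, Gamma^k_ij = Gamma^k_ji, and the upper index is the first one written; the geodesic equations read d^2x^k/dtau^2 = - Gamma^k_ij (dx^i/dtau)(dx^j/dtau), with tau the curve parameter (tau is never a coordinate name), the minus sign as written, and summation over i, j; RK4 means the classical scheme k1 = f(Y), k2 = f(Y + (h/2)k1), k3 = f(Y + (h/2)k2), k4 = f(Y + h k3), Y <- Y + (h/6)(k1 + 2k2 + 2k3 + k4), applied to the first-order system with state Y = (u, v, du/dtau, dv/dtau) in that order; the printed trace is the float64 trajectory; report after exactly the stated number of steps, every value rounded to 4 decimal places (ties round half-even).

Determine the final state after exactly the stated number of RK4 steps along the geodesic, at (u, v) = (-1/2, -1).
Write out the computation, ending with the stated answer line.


f(Y) = (du/dtau, dv/dtau, -Gamma^u_ij Y'^i Y'^j, -Gamma^v_ij Y'^i Y'^j) with the Gammas evaluated at the stage position; h = 0.200000; intermediate values shown to 6 dp
step 0: u = -0.5000, v = -1.0000, du/dtau = 0.5000, dv/dtau = -0.5000
step 1:
  k1: at (u, v) = (-0.500000, -1.000000), (du/dtau, dv/dtau) = (0.500000, -0.500000); Gamma_uuu = -0.166370, Gamma_uuv = 0.000000, Gamma_uvv = -1.465197, Gamma_vuu = 0.000000, Gamma_vuv = 0.608696, Gamma_vvv = 0.000000; k1 = (0.500000, -0.500000, 0.407892, 0.304348)
  k2: at (u, v) = (-0.450000, -1.050000), (du/dtau, dv/dtau) = (0.540789, -0.469565); Gamma_uuu = -0.165097, Gamma_uuv = 0.000000, Gamma_uvv = -1.535053, Gamma_vuu = 0.000000, Gamma_vuv = 0.590717, Gamma_vvv = 0.000000; k2 = (0.540789, -0.469565, 0.386749, 0.300009)
  k3: at (u, v) = (-0.445921, -1.046957), (du/dtau, dv/dtau) = (0.538675, -0.469999); Gamma_uuu = -0.164880, Gamma_uuv = 0.000000, Gamma_uvv = -1.540824, Gamma_vuu = 0.000000, Gamma_vuv = 0.589297, Gamma_vvv = 0.000000; k3 = (0.538675, -0.469999, 0.388210, 0.298393)
  k4: at (u, v) = (-0.392265, -1.094000), (du/dtau, dv/dtau) = (0.577642, -0.440321); Gamma_uuu = -0.160304, Gamma_uuv = 0.000000, Gamma_uvv = -1.617570, Gamma_vuu = 0.000000, Gamma_vuv = 0.571235, Gamma_vvv = 0.000000; k4 = (0.577642, -0.440321, 0.367108, 0.290585)
  Y <- Y + (h/6)(k1 + 2k2 + 2k3 + k4): u = -0.3921, v = -1.0940, du/dtau = 0.5775, dv/dtau = -0.4403
step 2:
  k1: at (u, v) = (-0.392114, -1.093982), (du/dtau, dv/dtau) = (0.577497, -0.440275); Gamma_uuu = -0.160287, Gamma_uuv = 0.000000, Gamma_uvv = -1.617787, Gamma_vuu = 0.000000, Gamma_vuv = 0.571186, Gamma_vvv = 0.000000; k1 = (0.577497, -0.440275, 0.367052, 0.290457)
  k2: at (u, v) = (-0.334365, -1.138009), (du/dtau, dv/dtau) = (0.614202, -0.411230); Gamma_uuu = -0.151458, Gamma_uuv = 0.000000, Gamma_uvv = -1.701579, Gamma_vuu = 0.000000, Gamma_vuv = 0.552947, Gamma_vvv = 0.000000; k2 = (0.614202, -0.411230, 0.344891, 0.279325)
  k3: at (u, v) = (-0.330694, -1.135105), (du/dtau, dv/dtau) = (0.611986, -0.412343); Gamma_uuu = -0.150749, Gamma_uuv = 0.000000, Gamma_uvv = -1.706925, Gamma_vuu = 0.000000, Gamma_vuv = 0.551827, Gamma_vvv = 0.000000; k3 = (0.611986, -0.412343, 0.346683, 0.278505)
  k4: at (u, v) = (-0.269717, -1.176450), (du/dtau, dv/dtau) = (0.646834, -0.384574); Gamma_uuu = -0.136204, Gamma_uuv = 0.000000, Gamma_uvv = -1.795602, Gamma_vuu = 0.000000, Gamma_vuv = 0.533863, Gamma_vvv = 0.000000; k4 = (0.646834, -0.384574, 0.322552, 0.265603)
  Y <- Y + (h/6)(k1 + 2k2 + 2k3 + k4): u = -0.2696, v = -1.1764, du/dtau = 0.6466, dv/dtau = -0.3846
step 3:
  k1: at (u, v) = (-0.269557, -1.176382), (du/dtau, dv/dtau) = (0.646589, -0.384551); Gamma_uuu = -0.136159, Gamma_uuv = 0.000000, Gamma_uvv = -1.795833, Gamma_vuu = 0.000000, Gamma_vuv = 0.533817, Gamma_vvv = 0.000000; k1 = (0.646589, -0.384551, 0.322493, 0.265464)
  k2: at (u, v) = (-0.204898, -1.214837), (du/dtau, dv/dtau) = (0.678838, -0.358005); Gamma_uuu = -0.114602, Gamma_uuv = 0.000000, Gamma_uvv = -1.888320, Gamma_vuu = 0.000000, Gamma_vuv = 0.516007, Gamma_vvv = 0.000000; k2 = (0.678838, -0.358005, 0.294833, 0.250808)
  k3: at (u, v) = (-0.201674, -1.212182), (du/dtau, dv/dtau) = (0.676072, -0.359471); Gamma_uuu = -0.113352, Gamma_uuv = 0.000000, Gamma_uvv = -1.892854, Gamma_vuu = 0.000000, Gamma_vuv = 0.515150, Gamma_vvv = 0.000000; k3 = (0.676072, -0.359471, 0.296403, 0.250392)
  k4: at (u, v) = (-0.134343, -1.248276), (du/dtau, dv/dtau) = (0.705870, -0.334473); Gamma_uuu = -0.083289, Gamma_uuv = 0.000000, Gamma_uvv = -1.984781, Gamma_vuu = 0.000000, Gamma_vuv = 0.497880, Gamma_vvv = 0.000000; k4 = (0.705870, -0.334473, 0.263541, 0.235094)
  Y <- Y + (h/6)(k1 + 2k2 + 2k3 + k4): u = -0.1341, v = -1.2482, du/dtau = 0.7055, dv/dtau = -0.3345
step 4:
  k1: at (u, v) = (-0.134148, -1.248181), (du/dtau, dv/dtau) = (0.705539, -0.334453); Gamma_uuu = -0.083191, Gamma_uuv = 0.000000, Gamma_uvv = -1.985038, Gamma_vuu = 0.000000, Gamma_vuv = 0.497832, Gamma_vvv = 0.000000; k1 = (0.705539, -0.334453, 0.263455, 0.234947)
  k2: at (u, v) = (-0.063594, -1.281626), (du/dtau, dv/dtau) = (0.731885, -0.310958); Gamma_uuu = -0.043310, Gamma_uuv = 0.000000, Gamma_uvv = -2.073393, Gamma_vuu = 0.000000, Gamma_vuv = 0.480940, Gamma_vvv = 0.000000; k2 = (0.731885, -0.310958, 0.223686, 0.218910)
  k3: at (u, v) = (-0.060960, -1.279277), (du/dtau, dv/dtau) = (0.727908, -0.312562); Gamma_uuu = -0.041653, Gamma_uuv = 0.000000, Gamma_uvv = -2.076485, Gamma_vuu = 0.000000, Gamma_vuv = 0.480331, Gamma_vvv = 0.000000; k3 = (0.727908, -0.312562, 0.224932, 0.218566)
  k4: at (u, v) = (0.011434, -1.310693), (du/dtau, dv/dtau) = (0.750526, -0.290740); Gamma_uuu = 0.008508, Gamma_uuv = 0.000000, Gamma_uvv = -2.154082, Gamma_vuu = 0.000000, Gamma_vuv = 0.464190, Gamma_vvv = 0.000000; k4 = (0.750526, -0.290740, 0.177291, 0.202580)
  Y <- Y + (h/6)(k1 + 2k2 + 2k3 + k4): u = 0.0117, v = -1.3106, du/dtau = 0.7501, dv/dtau = -0.2907

Answer: u = 0.0117, v = -1.3106, du/dtau = 0.7501, dv/dtau = -0.2907


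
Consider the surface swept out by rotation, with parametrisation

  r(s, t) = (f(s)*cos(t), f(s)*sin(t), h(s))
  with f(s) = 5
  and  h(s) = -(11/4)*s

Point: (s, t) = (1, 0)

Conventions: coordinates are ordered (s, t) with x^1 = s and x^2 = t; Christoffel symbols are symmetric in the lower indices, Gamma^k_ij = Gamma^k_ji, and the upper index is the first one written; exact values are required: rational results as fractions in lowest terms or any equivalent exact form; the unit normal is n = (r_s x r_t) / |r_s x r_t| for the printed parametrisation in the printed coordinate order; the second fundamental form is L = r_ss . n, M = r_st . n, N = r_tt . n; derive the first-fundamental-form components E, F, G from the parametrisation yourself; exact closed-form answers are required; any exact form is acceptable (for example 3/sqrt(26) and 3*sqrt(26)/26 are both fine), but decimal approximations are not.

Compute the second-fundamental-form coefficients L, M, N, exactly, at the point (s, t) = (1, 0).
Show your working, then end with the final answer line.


f = 5, f' = 0, f'' = 0, h' = -11/4, h'' = 0
E = 121/16, F = 0, G = 25; answer radicand W^2 = 121/16
unnormalised second-form numerators: l = 0, m = 0, n = -55/4; L = l/sqrt(121/16), and similarly M = m/sqrt(W^2), N = n/sqrt(W^2)

Answer: L = 0, M = 0, N = -5


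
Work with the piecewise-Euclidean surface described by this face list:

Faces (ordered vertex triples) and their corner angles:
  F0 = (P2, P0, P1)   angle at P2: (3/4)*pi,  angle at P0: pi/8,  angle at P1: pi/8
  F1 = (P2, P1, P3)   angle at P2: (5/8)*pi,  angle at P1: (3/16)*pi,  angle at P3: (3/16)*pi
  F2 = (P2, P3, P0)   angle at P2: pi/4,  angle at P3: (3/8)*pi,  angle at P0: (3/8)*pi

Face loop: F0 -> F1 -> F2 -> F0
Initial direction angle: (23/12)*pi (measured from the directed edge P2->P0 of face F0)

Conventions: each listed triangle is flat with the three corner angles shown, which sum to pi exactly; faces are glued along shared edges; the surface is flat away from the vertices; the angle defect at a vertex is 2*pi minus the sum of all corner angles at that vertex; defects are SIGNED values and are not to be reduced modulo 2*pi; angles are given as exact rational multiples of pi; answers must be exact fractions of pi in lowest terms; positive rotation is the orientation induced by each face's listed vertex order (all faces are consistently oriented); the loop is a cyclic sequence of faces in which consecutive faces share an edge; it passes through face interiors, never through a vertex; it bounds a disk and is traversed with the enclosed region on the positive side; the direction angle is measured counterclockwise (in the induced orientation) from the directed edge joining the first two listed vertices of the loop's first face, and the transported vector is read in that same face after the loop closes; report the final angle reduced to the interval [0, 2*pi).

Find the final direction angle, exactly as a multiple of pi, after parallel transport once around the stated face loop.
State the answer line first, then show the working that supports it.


Answer: final direction angle = (7/24)*pi

enclosed vertex P2: corner angles sum to (13/8)*pi, defect = 2*pi - (13/8)*pi = (3/8)*pi
summing the enclosed defects onto the initial angle, mod 2*pi in the induced orientation:
final angle = (23/12)*pi + (3/8)*pi = (7/24)*pi (mod 2*pi)


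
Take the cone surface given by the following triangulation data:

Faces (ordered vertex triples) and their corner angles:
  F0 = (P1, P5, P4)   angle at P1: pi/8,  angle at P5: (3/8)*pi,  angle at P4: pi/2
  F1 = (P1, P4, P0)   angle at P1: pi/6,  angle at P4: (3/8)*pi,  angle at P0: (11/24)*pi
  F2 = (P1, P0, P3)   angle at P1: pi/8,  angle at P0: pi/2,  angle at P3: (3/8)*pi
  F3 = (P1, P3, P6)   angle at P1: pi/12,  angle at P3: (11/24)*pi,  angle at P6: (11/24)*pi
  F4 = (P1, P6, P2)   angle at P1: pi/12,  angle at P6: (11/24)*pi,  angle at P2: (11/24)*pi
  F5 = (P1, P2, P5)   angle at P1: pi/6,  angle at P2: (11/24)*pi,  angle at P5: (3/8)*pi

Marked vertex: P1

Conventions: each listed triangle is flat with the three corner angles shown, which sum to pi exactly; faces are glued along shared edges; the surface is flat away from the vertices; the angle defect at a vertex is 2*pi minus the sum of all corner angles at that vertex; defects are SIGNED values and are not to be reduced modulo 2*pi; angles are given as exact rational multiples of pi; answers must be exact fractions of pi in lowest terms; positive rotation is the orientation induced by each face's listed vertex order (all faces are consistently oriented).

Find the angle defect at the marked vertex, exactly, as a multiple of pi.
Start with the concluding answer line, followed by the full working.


Answer: defect(P1) = (5/4)*pi

Sum of corner angles at P1: (3/4)*pi
defect = 2*pi - (3/4)*pi


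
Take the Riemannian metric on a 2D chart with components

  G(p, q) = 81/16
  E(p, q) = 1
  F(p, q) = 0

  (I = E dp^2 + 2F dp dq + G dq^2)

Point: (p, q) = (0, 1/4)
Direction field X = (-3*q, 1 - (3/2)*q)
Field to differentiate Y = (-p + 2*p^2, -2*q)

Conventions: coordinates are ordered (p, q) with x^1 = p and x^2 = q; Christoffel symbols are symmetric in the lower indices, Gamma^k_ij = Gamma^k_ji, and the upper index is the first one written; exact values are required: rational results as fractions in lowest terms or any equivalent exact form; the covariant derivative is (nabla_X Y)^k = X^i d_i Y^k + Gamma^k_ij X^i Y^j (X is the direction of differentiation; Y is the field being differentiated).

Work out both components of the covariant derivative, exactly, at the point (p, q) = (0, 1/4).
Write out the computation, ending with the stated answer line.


E = 1, F = 0, G = 81/16 at the point
E_p = 0, E_q = 0, F_p = 0, F_q = 0, G_p = 0, G_q = 0
EG - F^2 = 81/16;  g^inv = (16/81) * [[81/16, 0], [0, 1]]
first-kind symbols [ij,l] = (1/2)(d_i g_jl + d_j g_il - d_l g_ij): [pp,p] = E_p/2 = 0, [pp,q] = F_p - E_q/2 = 0, [pq,p] = E_q/2 = 0, [pq,q] = G_p/2 = 0, [qq,p] = F_q - G_p/2 = 0, [qq,q] = G_q/2 = 0
Gamma^p_ij = (G*[ij,p] - F*[ij,q])/(EG - F^2), Gamma^q_ij = (E*[ij,q] - F*[ij,p])/(EG - F^2)
Gamma_ppp = 0, Gamma_ppq = 0, Gamma_pqq = 0, Gamma_qpp = 0, Gamma_qpq = 0, Gamma_qqq = 0
X = (-3/4, 5/8), Y = (0, -1/2) at the point

Answer: (nabla_X Y)^p = 3/4, (nabla_X Y)^q = -5/4


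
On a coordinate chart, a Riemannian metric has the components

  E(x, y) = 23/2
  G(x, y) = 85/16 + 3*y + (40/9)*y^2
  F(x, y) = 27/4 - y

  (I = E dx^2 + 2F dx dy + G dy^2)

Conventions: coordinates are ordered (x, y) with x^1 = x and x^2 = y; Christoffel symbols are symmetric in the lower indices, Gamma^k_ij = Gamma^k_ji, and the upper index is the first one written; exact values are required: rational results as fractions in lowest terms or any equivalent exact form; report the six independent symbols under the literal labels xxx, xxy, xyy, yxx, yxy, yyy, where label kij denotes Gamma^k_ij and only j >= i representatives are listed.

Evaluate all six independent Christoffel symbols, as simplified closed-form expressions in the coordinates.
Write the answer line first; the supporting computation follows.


Answer: Gamma_xxx = 0, Gamma_xxy = 0, Gamma_xyy = (-9072*y - 4446)/(14432*y^2 + 13824*y + 4473), Gamma_yxx = 0, Gamma_yxy = 0, Gamma_yyy = (14432*y + 6912)/(14432*y^2 + 13824*y + 4473)

E = 23/2; F = 27/4 - y; G = 85/16 + 3*y + (40/9)*y^2
Gamma^k_ij = (1/2) g^{kl} (d_i g_jl + d_j g_il - d_l g_ij), with g^inv = (1/(EG-F^2)) [[G, -F], [-F, E]]
first partials: E_x = 0, E_y = 0, F_x = 0, F_y = -1, G_x = 0, G_y = 3 + (80/9)*y
D = EG - F^2 = 497/32 + 48*y + (451/9)*y^2
expanded: Gamma^x_xx = (G E_x - 2F F_x + F E_y)/(2D), Gamma^x_xy = (G E_y - F G_x)/(2D), Gamma^x_yy = (2G F_y - G G_x - F G_y)/(2D), Gamma^y_xx = (2E F_x - E E_y - F E_x)/(2D), Gamma^y_xy = (E G_x - F E_y)/(2D), Gamma^y_yy = (E G_y - 2F F_y + F G_x)/(2D); substitute and cancel common factors


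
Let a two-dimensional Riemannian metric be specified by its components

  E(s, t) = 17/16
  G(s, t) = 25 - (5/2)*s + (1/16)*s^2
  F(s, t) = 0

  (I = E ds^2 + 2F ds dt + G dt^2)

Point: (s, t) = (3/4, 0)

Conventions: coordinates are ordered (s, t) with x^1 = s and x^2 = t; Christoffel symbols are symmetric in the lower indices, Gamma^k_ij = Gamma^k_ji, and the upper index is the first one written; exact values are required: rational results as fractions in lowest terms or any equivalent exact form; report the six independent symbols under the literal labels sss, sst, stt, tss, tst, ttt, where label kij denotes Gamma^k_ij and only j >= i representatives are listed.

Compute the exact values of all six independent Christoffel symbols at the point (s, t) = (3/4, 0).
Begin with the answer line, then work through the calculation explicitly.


Answer: Gamma_sss = 0, Gamma_sst = 0, Gamma_stt = 77/68, Gamma_tss = 0, Gamma_tst = -4/77, Gamma_ttt = 0

E = 17/16, F = 0, G = 5929/256 at the point
E_s = 0, E_t = 0, F_s = 0, F_t = 0, G_s = -77/32, G_t = 0
EG - F^2 = 100793/4096;  g^inv = (4096/100793) * [[5929/256, 0], [0, 17/16]]
first-kind symbols [ij,l] = (1/2)(d_i g_jl + d_j g_il - d_l g_ij): [ss,s] = E_s/2 = 0, [ss,t] = F_s - E_t/2 = 0, [st,s] = E_t/2 = 0, [st,t] = G_s/2 = -77/64, [tt,s] = F_t - G_s/2 = 77/64, [tt,t] = G_t/2 = 0
Gamma^s_ij = (G*[ij,s] - F*[ij,t])/(EG - F^2), Gamma^t_ij = (E*[ij,t] - F*[ij,s])/(EG - F^2)


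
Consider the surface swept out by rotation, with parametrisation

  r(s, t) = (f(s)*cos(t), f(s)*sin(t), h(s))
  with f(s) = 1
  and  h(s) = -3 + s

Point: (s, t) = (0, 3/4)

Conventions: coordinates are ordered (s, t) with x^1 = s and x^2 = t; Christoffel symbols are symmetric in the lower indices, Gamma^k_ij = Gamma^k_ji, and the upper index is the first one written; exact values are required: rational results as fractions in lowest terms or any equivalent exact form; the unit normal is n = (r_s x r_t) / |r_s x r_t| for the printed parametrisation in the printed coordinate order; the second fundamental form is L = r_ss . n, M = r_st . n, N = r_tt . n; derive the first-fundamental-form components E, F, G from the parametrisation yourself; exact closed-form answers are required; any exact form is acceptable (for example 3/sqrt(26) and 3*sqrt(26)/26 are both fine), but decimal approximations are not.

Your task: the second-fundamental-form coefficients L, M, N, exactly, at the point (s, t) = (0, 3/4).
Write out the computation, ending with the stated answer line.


f = 1, f' = 0, f'' = 0, h' = 1, h'' = 0
E = 1, F = 0, G = 1; answer radicand W^2 = 1
unnormalised second-form numerators: l = 0, m = 0, n = 1; L = l/sqrt(1), and similarly M = m/sqrt(W^2), N = n/sqrt(W^2)

Answer: L = 0, M = 0, N = 1


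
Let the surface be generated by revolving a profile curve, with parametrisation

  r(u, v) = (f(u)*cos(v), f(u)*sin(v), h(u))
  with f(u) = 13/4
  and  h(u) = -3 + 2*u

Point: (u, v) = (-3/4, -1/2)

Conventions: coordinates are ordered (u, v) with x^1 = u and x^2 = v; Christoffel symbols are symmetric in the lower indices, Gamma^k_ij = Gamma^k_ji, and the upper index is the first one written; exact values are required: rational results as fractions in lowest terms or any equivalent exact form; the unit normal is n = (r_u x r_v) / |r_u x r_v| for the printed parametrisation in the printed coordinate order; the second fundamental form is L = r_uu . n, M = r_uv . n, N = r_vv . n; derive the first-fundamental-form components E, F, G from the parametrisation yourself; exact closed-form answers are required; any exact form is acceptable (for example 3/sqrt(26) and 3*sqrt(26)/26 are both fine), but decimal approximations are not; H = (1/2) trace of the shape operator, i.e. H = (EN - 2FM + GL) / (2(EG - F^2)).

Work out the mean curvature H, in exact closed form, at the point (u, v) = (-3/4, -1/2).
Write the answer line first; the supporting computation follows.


Answer: H = 2/13

f = 13/4, f' = 0, f'' = 0, h' = 2, h'' = 0
E = 4, F = 0, G = 169/16; answer radicand W^2 = 4
unnormalised second-form numerators: l = 0, m = 0, n = 13/2; L = l/sqrt(4), and similarly M = m/sqrt(W^2), N = n/sqrt(W^2)
H = (E*n - 2*F*m + G*l) / (2*(EG - F^2)*sqrt(W^2)); E*n - 2*F*m + G*l = 26, EG - F^2 = 169/4, so H = (4/13)/sqrt(4)
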